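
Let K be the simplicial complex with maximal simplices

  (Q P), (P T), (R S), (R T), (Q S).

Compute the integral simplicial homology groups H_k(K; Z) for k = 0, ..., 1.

Fix the vertex order P < Q < R < S < T and write every simplex with vertices in increasing order. Then dim K = 1 and the simplices of K are:

  0-simplices (5): P, Q, R, S, T
  1-simplices (5): PQ, PT, QS, RS, RT

so the chain groups are C_0 ≅ Z^5, C_1 ≅ Z^5.

∂_1: C_1 → C_0 is given by ∂[p,q] = [q] − [p]. For instance
  ∂PT = T − P.
The resulting 5×5 matrix has rank 4, and its Smith normal form has invariant factors (1,1,1,1).

Reading off H_k = ker ∂_k / im ∂_{k+1}:

  H_0: rank C_0 − rank ∂_1 = 5 − 4 = 1, and the invariant factors of ∂_1 are all 1, so H_0 ≅ Z.
  H_1: rank ker ∂_1 − rank ∂_2 = (5 − 4) − 0 = 1, and there is no ∂_2, so H_1 ≅ Z.

H_0 = Z,  H_1 = Z.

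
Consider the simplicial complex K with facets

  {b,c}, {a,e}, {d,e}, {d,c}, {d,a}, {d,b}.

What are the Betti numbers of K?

b_0 = 1, b_1 = 2.

Order the vertices as a < b < c < d < e. Listing each simplex with vertices in this order, K has dimension 1 with simplices:

  0-simplices (5): a, b, c, d, e
  1-simplices (6): ad, ae, bc, bd, cd, de

Hence C_0 ≅ Z^5, C_1 ≅ Z^6.

∂_1: C_1 → C_0 is given by ∂[p,q] = [q] − [p]. For instance
  ∂ad = d − a.
This gives a 5×6 integer matrix of rank 4; reducing to Smith normal form yields diagonal entries (1,1,1,1).

Now H_k = ker ∂_k / im ∂_{k+1}, so:

  H_0: rank C_0 − rank ∂_1 = 5 − 4 = 1, and the invariant factors of ∂_1 are all 1, so H_0 ≅ Z.
  H_1: rank ker ∂_1 − rank ∂_2 = (6 − 4) − 0 = 2, and there is no ∂_2, so H_1 ≅ Z^2.

(K is a triangulation of a wedge of 2 circles.)

Hence the Betti numbers are b_0 = 1, b_1 = 2.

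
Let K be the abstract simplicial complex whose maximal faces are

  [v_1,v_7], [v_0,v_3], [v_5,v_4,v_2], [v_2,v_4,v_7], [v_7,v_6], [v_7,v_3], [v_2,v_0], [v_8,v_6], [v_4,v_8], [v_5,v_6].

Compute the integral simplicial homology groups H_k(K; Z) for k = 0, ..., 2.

Order the vertices as v_0 < v_1 < v_2 < v_3 < v_4 < v_5 < v_6 < v_7 < v_8. Listing each simplex with vertices in this order, K has dimension 2 with simplices:

  0-simplices (9): [v_0], [v_1], [v_2], [v_3], [v_4], [v_5], [v_6], [v_7], [v_8]
  1-simplices (13): [v_0,v_2], [v_0,v_3], [v_1,v_7], [v_2,v_4], [v_2,v_5], [v_2,v_7], [v_3,v_7], [v_4,v_5], [v_4,v_7], [v_4,v_8], [v_5,v_6], [v_6,v_7], [v_6,v_8]
  2-simplices (2): [v_2,v_4,v_5], [v_2,v_4,v_7]

so the chain groups are C_0 ≅ Z^9, C_1 ≅ Z^13, C_2 ≅ Z^2.

Boundary ∂_1: C_1 → C_0 sends each edge [p,q] (with p < q) to q − p.
The resulting 9×13 matrix has rank 8, and its Smith normal form has invariant factors (1,1,1,1,1,1,1,1).

∂_2: C_2 → C_1 sends each 2-simplex [p,q,r] to [q,r] − [p,r] + [p,q]. For instance
  ∂[v_2,v_4,v_7] = [v_4,v_7] − [v_2,v_7] + [v_2,v_4],
  ∂[v_2,v_4,v_5] = [v_4,v_5] − [v_2,v_5] + [v_2,v_4].
This gives a 13×2 integer matrix of rank 2; reducing to Smith normal form yields diagonal entries (1,1).

Reading off H_k = ker ∂_k / im ∂_{k+1}:

  H_0: rank C_0 − rank ∂_1 = 9 − 8 = 1, and the invariant factors of ∂_1 are all 1, so H_0 = Z.
  H_1: rank ker ∂_1 − rank ∂_2 = (13 − 8) − 2 = 3, and the invariant factors of ∂_2 are all 1, so H_1 = Z^3.
  H_2: rank ker ∂_2 − rank ∂_3 = (2 − 2) − 0 = 0, and there is no ∂_3, so H_2 = 0.

As a check, the Euler characteristic is 9 − 13 + 2 = -2, which agrees with 1 − 3 + 0 = -2.

H_0 ≅ Z,  H_1 ≅ Z^3,  H_2 = 0.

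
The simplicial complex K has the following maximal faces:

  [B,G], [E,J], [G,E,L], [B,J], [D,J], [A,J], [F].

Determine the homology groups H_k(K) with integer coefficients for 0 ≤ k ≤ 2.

K has 8 vertices, 8 edges, 1 triangle.
rank ∂_0 = 0, rank ∂_1 = 6 ⇒ b_0 = 8 − 0 − 6 = 2; all invariant factors of ∂_1 are 1 so no torsion. So H_0 = Z^2.
rank ∂_1 = 6, rank ∂_2 = 1 ⇒ b_1 = 8 − 6 − 1 = 1; all invariant factors of ∂_2 are 1 so no torsion. So H_1 = Z.
rank ∂_2 = 1, rank ∂_3 = 0 ⇒ b_2 = 1 − 1 − 0 = 0. So H_2 = 0.

H_0 ≅ Z^2,  H_1 ≅ Z,  H_2 = 0.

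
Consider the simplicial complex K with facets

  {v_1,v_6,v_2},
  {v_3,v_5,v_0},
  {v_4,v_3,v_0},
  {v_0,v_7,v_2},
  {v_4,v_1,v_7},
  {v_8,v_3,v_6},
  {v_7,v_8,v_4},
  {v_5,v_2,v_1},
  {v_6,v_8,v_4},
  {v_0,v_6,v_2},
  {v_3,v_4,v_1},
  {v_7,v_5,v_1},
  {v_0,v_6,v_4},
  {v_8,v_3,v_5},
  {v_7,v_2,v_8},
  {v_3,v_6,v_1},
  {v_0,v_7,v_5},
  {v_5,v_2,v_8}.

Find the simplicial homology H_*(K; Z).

H_0 = Z,  H_1 = Z ⊕ Z/2,  H_2 = 0.

K has 9 vertices, 27 edges, 18 triangles.
rank ∂_0 = 0, rank ∂_1 = 8 ⇒ b_0 = 9 − 0 − 8 = 1; all invariant factors of ∂_1 are 1 so no torsion. So H_0 ≅ Z.
rank ∂_1 = 8, rank ∂_2 = 18 ⇒ b_1 = 27 − 8 − 18 = 1; ∂_2 has invariant factor(s) [2] giving torsion. So H_1 ≅ Z ⊕ Z/2.
rank ∂_2 = 18, rank ∂_3 = 0 ⇒ b_2 = 18 − 18 − 0 = 0. So H_2 ≅ 0.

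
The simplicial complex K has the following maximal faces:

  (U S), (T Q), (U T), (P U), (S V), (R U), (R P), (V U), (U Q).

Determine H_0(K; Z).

H_0 = Z.

Take the total order P < Q < R < S < T < U < V on the vertex set. Then K (dimension 1) consists of the simplices:

  0-simplices (7): P, Q, R, S, T, U, V
  1-simplices (9): PR, PU, QT, QU, RU, SU, SV, TU, UV

so the chain groups are C_0 ≅ Z^7, C_1 ≅ Z^9.

∂_1: C_1 → C_0 maps an edge to its endpoints' difference, ∂[p,q] = q − p. For instance
  ∂UV = V − U.
The resulting 7×9 matrix has rank 6, and its Smith normal form has invariant factors (1,1,1,1,1,1).

Reading off H_k = ker ∂_k / im ∂_{k+1}:

  H_0: rank C_0 − rank ∂_1 = 7 − 6 = 1, and the invariant factors of ∂_1 are all 1, so H_0 = Z.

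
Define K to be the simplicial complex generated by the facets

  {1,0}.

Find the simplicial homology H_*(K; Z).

H_0 = Z,  H_1 = 0.

Order the vertices as 0 < 1. Listing each simplex with vertices in this order, K has dimension 1 with simplices:

  0-simplices (2): [0], [1]
  1-simplices (1): [0,1]

so the chain groups are C_0 ≅ Z^2, C_1 ≅ Z^1.

The boundary map ∂_1: C_1 → C_0 is given by ∂[p,q] = [q] − [p].
This gives a 2×1 integer matrix of rank 1; reducing to Smith normal form yields diagonal entries (1).

Now H_k = ker ∂_k / im ∂_{k+1}, so:

  H_0: rank C_0 − rank ∂_1 = 2 − 1 = 1, and the invariant factors of ∂_1 are all 1, so H_0 = Z.
  H_1: rank ker ∂_1 − rank ∂_2 = (1 − 1) − 0 = 0, and there is no ∂_2, so H_1 = 0.

As a check, the Euler characteristic is 2 − 1 = 1, which agrees with 1 − 0 = 1.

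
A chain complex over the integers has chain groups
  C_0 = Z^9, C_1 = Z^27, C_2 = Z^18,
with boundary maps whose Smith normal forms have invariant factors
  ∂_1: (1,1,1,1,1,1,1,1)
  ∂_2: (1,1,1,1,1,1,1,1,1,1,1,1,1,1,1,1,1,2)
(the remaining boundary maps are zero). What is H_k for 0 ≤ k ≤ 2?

H_0: b_0 = 9 − 0 − 8 = 1; torsion from ∂_1 factors > 1: none. So H_0 ≅ Z.
H_1: b_1 = 27 − 8 − 18 = 1; torsion from ∂_2 factors > 1: [2]. So H_1 ≅ Z × Z/2.
H_2: b_2 = 18 − 18 − 0 = 0; torsion from ∂_3 factors > 1: none. So H_2 ≅ 0.

H_0 ≅ Z,  H_1 ≅ Z × Z/2,  H_2 = 0.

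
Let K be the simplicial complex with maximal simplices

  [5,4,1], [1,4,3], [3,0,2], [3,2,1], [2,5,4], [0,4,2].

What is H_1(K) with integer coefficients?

H_1 = Z.

Take the total order 0 < 1 < 2 < 3 < 4 < 5 on the vertex set. Then K (dimension 2) consists of the simplices:

  0-simplices (6): [0], [1], [2], [3], [4], [5]
  1-simplices (12): [0,2], [0,3], [0,4], [1,2], [1,3], [1,4], [1,5], [2,3], [2,4], [2,5], [3,4], [4,5]
  2-simplices (6): [0,2,3], [0,2,4], [1,2,3], [1,3,4], [1,4,5], [2,4,5]

Hence C_0 ≅ Z^6, C_1 ≅ Z^12, C_2 ≅ Z^6.

The boundary map ∂_1: C_1 → C_0 maps an edge to its endpoints' difference, ∂[p,q] = q − p.
This gives a 6×12 integer matrix of rank 5; reducing to Smith normal form yields diagonal entries (1,1,1,1,1).

Boundary ∂_2: C_2 → C_1 sends each 2-simplex [p,q,r] to [q,r] − [p,r] + [p,q]. For instance
  ∂[0,2,3] = [2,3] − [0,3] + [0,2],
  ∂[0,2,4] = [2,4] − [0,4] + [0,2].
The 12×6 boundary matrix has rank 6 and Smith normal form diag(1,1,1,1,1,1).

Now H_k = ker ∂_k / im ∂_{k+1}, so:

  H_1: rank ker ∂_1 − rank ∂_2 = (12 − 5) − 6 = 1, and the invariant factors of ∂_2 are all 1, so H_1 = Z.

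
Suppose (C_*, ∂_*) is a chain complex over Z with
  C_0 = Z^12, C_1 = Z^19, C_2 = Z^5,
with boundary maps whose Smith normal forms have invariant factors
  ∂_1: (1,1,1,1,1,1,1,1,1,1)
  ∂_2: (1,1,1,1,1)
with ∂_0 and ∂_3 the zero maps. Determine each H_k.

H_0 = Z^2,  H_1 = Z^4,  H_2 = 0.

H_0: b_0 = 12 − 0 − 10 = 2; torsion from ∂_1 factors > 1: none. So H_0 = Z^2.
H_1: b_1 = 19 − 10 − 5 = 4; torsion from ∂_2 factors > 1: none. So H_1 = Z^4.
H_2: b_2 = 5 − 5 − 0 = 0; torsion from ∂_3 factors > 1: none. So H_2 = 0.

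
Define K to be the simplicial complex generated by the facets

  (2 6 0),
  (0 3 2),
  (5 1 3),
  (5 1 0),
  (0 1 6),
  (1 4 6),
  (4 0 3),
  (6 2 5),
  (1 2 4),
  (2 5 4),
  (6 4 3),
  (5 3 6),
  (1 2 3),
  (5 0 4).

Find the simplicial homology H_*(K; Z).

H_0 = Z,  H_1 = Z^2,  H_2 = Z.

Order the vertices as 0 < 1 < 2 < 3 < 4 < 5 < 6. Listing each simplex with vertices in this order, K has dimension 2 with simplices:

  0-simplices (7): [0], [1], [2], [3], [4], [5], [6]
  1-simplices (21): [0,1], [0,2], [0,3], [0,4], [0,5], [0,6], [1,2], [1,3], [1,4], [1,5], [1,6], [2,3], [2,4], [2,5], [2,6], [3,4], [3,5], [3,6], [4,5], [4,6], [5,6]
  2-simplices (14): [0,1,5], [0,1,6], [0,2,3], [0,2,6], [0,3,4], [0,4,5], [1,2,3], [1,2,4], [1,3,5], [1,4,6], [2,4,5], [2,5,6], [3,4,6], [3,5,6]

giving chain groups C_0 ≅ Z^7, C_1 ≅ Z^21, C_2 ≅ Z^14.

Boundary ∂_1: C_1 → C_0 sends each edge [p,q] (with p < q) to q − p. For instance
  ∂[2,6] = [6] − [2].
The 7×21 boundary matrix has rank 6 and Smith normal form diag(1,1,1,1,1,1).

∂_2: C_2 → C_1 sends each 2-simplex [p,q,r] to [q,r] − [p,r] + [p,q]. For instance
  ∂[0,2,6] = [2,6] − [0,6] + [0,2],
  ∂[0,3,4] = [3,4] − [0,4] + [0,3].
The 21×14 boundary matrix has rank 13 and Smith normal form diag(1,1,1,1,1,1,1,1,1,1,1,1,1).

Now H_k = ker ∂_k / im ∂_{k+1}, so:

  H_0: rank C_0 − rank ∂_1 = 7 − 6 = 1, and the invariant factors of ∂_1 are all 1, so H_0 ≅ Z.
  H_1: rank ker ∂_1 − rank ∂_2 = (21 − 6) − 13 = 2, and the invariant factors of ∂_2 are all 1, so H_1 ≅ Z^2.
  H_2: rank ker ∂_2 − rank ∂_3 = (14 − 13) − 0 = 1, and there is no ∂_3, so H_2 ≅ Z.

As a check, the Euler characteristic is 7 − 21 + 14 = 0, which agrees with 1 − 2 + 1 = 0.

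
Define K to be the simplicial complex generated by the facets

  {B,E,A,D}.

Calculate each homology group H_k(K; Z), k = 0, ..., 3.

H_0 ≅ Z,  H_1 = 0,  H_2 = 0,  H_3 = 0.

Fix the vertex order A < B < D < E and write every simplex with vertices in increasing order. Then dim K = 3 and the simplices of K are:

  0-simplices (4): A, B, D, E
  1-simplices (6): AB, AD, AE, BD, BE, DE
  2-simplices (4): ABD, ABE, ADE, BDE
  3-simplices (1): ABDE

Hence C_0 ≅ Z^4, C_1 ≅ Z^6, C_2 ≅ Z^4, C_3 ≅ Z^1.

Boundary ∂_1: C_1 → C_0 maps an edge to its endpoints' difference, ∂[p,q] = q − p.
The 4×6 boundary matrix has rank 3 and Smith normal form diag(1,1,1).

Boundary ∂_2: C_2 → C_1 acts by ∂[p,q,r] = [q,r] − [p,r] + [p,q]. For instance
  ∂BDE = DE − BE + BD,
  ∂ABE = BE − AE + AB.
This gives a 6×4 integer matrix of rank 3; reducing to Smith normal form yields diagonal entries (1,1,1).

The boundary map ∂_3: C_3 → C_2 sends each 3-simplex σ to the alternating sum Σ_i (−1)^i (σ with its i-th vertex removed). For instance
  ∂ABDE = BDE − ADE + ABE − ABD.
This gives a 4×1 integer matrix of rank 1; reducing to Smith normal form yields diagonal entries (1).

Now H_k = ker ∂_k / im ∂_{k+1}, so:

  H_0: rank C_0 − rank ∂_1 = 4 − 3 = 1, and the invariant factors of ∂_1 are all 1, so H_0 = Z.
  H_1: rank ker ∂_1 − rank ∂_2 = (6 − 3) − 3 = 0, and the invariant factors of ∂_2 are all 1, so H_1 = 0.
  H_2: rank ker ∂_2 − rank ∂_3 = (4 − 3) − 1 = 0, and the invariant factors of ∂_3 are all 1, so H_2 = 0.
  H_3: rank ker ∂_3 − rank ∂_4 = (1 − 1) − 0 = 0, and there is no ∂_4, so H_3 = 0.

(K is a triangulation of the 3-simplex.)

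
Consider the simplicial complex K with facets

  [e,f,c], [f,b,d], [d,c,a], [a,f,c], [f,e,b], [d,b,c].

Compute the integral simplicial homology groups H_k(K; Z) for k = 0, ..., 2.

We work with the vertex ordering a < b < c < d < e < f. The simplices of K, each written with vertices in increasing order, are:

  0-simplices (6): a, b, c, d, e, f
  1-simplices (12): ac, ad, af, bc, bd, be, bf, cd, ce, cf, df, ef
  2-simplices (6): acd, acf, bcd, bdf, bef, cef

so the chain groups are C_0 ≅ Z^6, C_1 ≅ Z^12, C_2 ≅ Z^6.

∂_1: C_1 → C_0 is given by ∂[p,q] = [q] − [p]. For instance
  ∂af = f − a.
This gives a 6×12 integer matrix of rank 5; reducing to Smith normal form yields diagonal entries (1,1,1,1,1).

Boundary ∂_2: C_2 → C_1 maps a triangle to the signed sum of its edges. For instance
  ∂bef = ef − bf + be,
  ∂cef = ef − cf + ce.
This gives a 12×6 integer matrix of rank 6; reducing to Smith normal form yields diagonal entries (1,1,1,1,1,1).

From H_k ≅ ker(∂_k) / im(∂_{k+1}) we obtain:

  H_0: rank C_0 − rank ∂_1 = 6 − 5 = 1, and the invariant factors of ∂_1 are all 1, so H_0 ≅ Z.
  H_1: rank ker ∂_1 − rank ∂_2 = (12 − 5) − 6 = 1, and the invariant factors of ∂_2 are all 1, so H_1 ≅ Z.
  H_2: rank ker ∂_2 − rank ∂_3 = (6 − 6) − 0 = 0, and there is no ∂_3, so H_2 ≅ 0.

H_0 = Z,  H_1 = Z,  H_2 = 0.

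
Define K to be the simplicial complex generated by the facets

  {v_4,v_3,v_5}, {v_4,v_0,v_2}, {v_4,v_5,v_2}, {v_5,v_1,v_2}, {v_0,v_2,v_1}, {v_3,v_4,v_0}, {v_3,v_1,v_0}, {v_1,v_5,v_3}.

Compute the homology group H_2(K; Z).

H_2 ≅ Z.

Take the total order v_0 < v_1 < v_2 < v_3 < v_4 < v_5 on the vertex set. Then K (dimension 2) consists of the simplices:

  0-simplices (6): [v_0], [v_1], [v_2], [v_3], [v_4], [v_5]
  1-simplices (12): [v_0,v_1], [v_0,v_2], [v_0,v_3], [v_0,v_4], [v_1,v_2], [v_1,v_3], [v_1,v_5], [v_2,v_4], [v_2,v_5], [v_3,v_4], [v_3,v_5], [v_4,v_5]
  2-simplices (8): [v_0,v_1,v_2], [v_0,v_1,v_3], [v_0,v_2,v_4], [v_0,v_3,v_4], [v_1,v_2,v_5], [v_1,v_3,v_5], [v_2,v_4,v_5], [v_3,v_4,v_5]

so the chain groups are C_0 ≅ Z^6, C_1 ≅ Z^12, C_2 ≅ Z^8.

The boundary map ∂_1: C_1 → C_0 is given by ∂[p,q] = [q] − [p]. For instance
  ∂[v_0,v_4] = [v_4] − [v_0].
This gives a 6×12 integer matrix of rank 5; reducing to Smith normal form yields diagonal entries (1,1,1,1,1).

The boundary map ∂_2: C_2 → C_1 maps a triangle to the signed sum of its edges. For instance
  ∂[v_3,v_4,v_5] = [v_4,v_5] − [v_3,v_5] + [v_3,v_4],
  ∂[v_0,v_1,v_3] = [v_1,v_3] − [v_0,v_3] + [v_0,v_1].
This gives a 12×8 integer matrix of rank 7; reducing to Smith normal form yields diagonal entries (1,1,1,1,1,1,1).

Now H_k = ker ∂_k / im ∂_{k+1}, so:

  H_2: rank ker ∂_2 − rank ∂_3 = (8 − 7) − 0 = 1, and there is no ∂_3, so H_2 = Z.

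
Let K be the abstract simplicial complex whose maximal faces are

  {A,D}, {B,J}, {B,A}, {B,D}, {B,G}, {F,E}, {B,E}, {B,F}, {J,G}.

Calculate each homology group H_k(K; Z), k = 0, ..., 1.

Fix the vertex order A < B < D < E < F < G < J and write every simplex with vertices in increasing order. Then dim K = 1 and the simplices of K are:

  0-simplices (7): A, B, D, E, F, G, J
  1-simplices (9): AB, AD, BD, BE, BF, BG, BJ, EF, GJ

so the chain groups are C_0 ≅ Z^7, C_1 ≅ Z^9.

∂_1: C_1 → C_0 is given by ∂[p,q] = [q] − [p]. For instance
  ∂BG = G − B.
The resulting 7×9 matrix has rank 6, and its Smith normal form has invariant factors (1,1,1,1,1,1).

Computing H_k = (kernel of ∂_k) / (image of ∂_{k+1}):

  H_0: rank C_0 − rank ∂_1 = 7 − 6 = 1, and the invariant factors of ∂_1 are all 1, so H_0 ≅ Z.
  H_1: rank ker ∂_1 − rank ∂_2 = (9 − 6) − 0 = 3, and there is no ∂_2, so H_1 ≅ Z^3.

As a check, the Euler characteristic is 7 − 9 = -2, which agrees with 1 − 3 = -2.

H_0 = Z,  H_1 = Z^3.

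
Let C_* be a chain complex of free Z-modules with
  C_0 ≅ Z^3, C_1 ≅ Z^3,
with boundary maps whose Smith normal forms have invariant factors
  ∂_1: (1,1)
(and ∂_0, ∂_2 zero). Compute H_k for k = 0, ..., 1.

H_0 ≅ Z,  H_1 ≅ Z.

H_0: b_0 = 3 − 0 − 2 = 1; torsion from ∂_1 factors > 1: none. So H_0 ≅ Z.
H_1: b_1 = 3 − 2 − 0 = 1; torsion from ∂_2 factors > 1: none. So H_1 ≅ Z.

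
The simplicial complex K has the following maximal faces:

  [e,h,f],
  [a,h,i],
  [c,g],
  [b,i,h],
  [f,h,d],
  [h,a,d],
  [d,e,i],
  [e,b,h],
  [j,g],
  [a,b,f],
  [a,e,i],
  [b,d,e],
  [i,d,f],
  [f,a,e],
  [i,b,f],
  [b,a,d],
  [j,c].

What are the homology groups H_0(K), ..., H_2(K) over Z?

K has 10 vertices, 24 edges, 14 triangles.
rank ∂_0 = 0, rank ∂_1 = 8 ⇒ b_0 = 10 − 0 − 8 = 2; all invariant factors of ∂_1 are 1 so no torsion. So H_0 = Z^2.
rank ∂_1 = 8, rank ∂_2 = 13 ⇒ b_1 = 24 − 8 − 13 = 3; all invariant factors of ∂_2 are 1 so no torsion. So H_1 = Z^3.
rank ∂_2 = 13, rank ∂_3 = 0 ⇒ b_2 = 14 − 13 − 0 = 1. So H_2 = Z.

H_0 = Z^2,  H_1 = Z^3,  H_2 = Z.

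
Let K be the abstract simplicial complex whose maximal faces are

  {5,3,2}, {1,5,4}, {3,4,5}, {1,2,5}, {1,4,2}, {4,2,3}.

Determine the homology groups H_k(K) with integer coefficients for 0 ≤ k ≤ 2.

H_0 = Z,  H_1 = 0,  H_2 = Z.

Take the total order 1 < 2 < 3 < 4 < 5 on the vertex set. Then K (dimension 2) consists of the simplices:

  0-simplices (5): [1], [2], [3], [4], [5]
  1-simplices (9): [1,2], [1,4], [1,5], [2,3], [2,4], [2,5], [3,4], [3,5], [4,5]
  2-simplices (6): [1,2,4], [1,2,5], [1,4,5], [2,3,4], [2,3,5], [3,4,5]

giving chain groups C_0 ≅ Z^5, C_1 ≅ Z^9, C_2 ≅ Z^6.

The boundary map ∂_1: C_1 → C_0 maps an edge to its endpoints' difference, ∂[p,q] = q − p.
The resulting 5×9 matrix has rank 4, and its Smith normal form has invariant factors (1,1,1,1).

Boundary ∂_2: C_2 → C_1 maps a triangle to the signed sum of its edges. For instance
  ∂[2,3,4] = [3,4] − [2,4] + [2,3],
  ∂[1,4,5] = [4,5] − [1,5] + [1,4].
This gives a 9×6 integer matrix of rank 5; reducing to Smith normal form yields diagonal entries (1,1,1,1,1).

Computing H_k = (kernel of ∂_k) / (image of ∂_{k+1}):

  H_0: rank C_0 − rank ∂_1 = 5 − 4 = 1, and the invariant factors of ∂_1 are all 1, so H_0 = Z.
  H_1: rank ker ∂_1 − rank ∂_2 = (9 − 4) − 5 = 0, and the invariant factors of ∂_2 are all 1, so H_1 = 0.
  H_2: rank ker ∂_2 − rank ∂_3 = (6 − 5) − 0 = 1, and there is no ∂_3, so H_2 = Z.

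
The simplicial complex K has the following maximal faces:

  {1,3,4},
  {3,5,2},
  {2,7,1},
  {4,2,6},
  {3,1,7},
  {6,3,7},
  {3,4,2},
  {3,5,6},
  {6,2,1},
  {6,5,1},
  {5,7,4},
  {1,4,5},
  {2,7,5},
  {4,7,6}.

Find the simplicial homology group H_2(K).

H_2 ≅ Z.

Fix the vertex order 1 < 2 < 3 < 4 < 5 < 6 < 7 and write every simplex with vertices in increasing order. Then dim K = 2 and the simplices of K are:

  0-simplices (7): [1], [2], [3], [4], [5], [6], [7]
  1-simplices (21): [1,2], [1,3], [1,4], [1,5], [1,6], [1,7], [2,3], [2,4], [2,5], [2,6], [2,7], [3,4], [3,5], [3,6], [3,7], [4,5], [4,6], [4,7], [5,6], [5,7], [6,7]
  2-simplices (14): [1,2,6], [1,2,7], [1,3,4], [1,3,7], [1,4,5], [1,5,6], [2,3,4], [2,3,5], [2,4,6], [2,5,7], [3,5,6], [3,6,7], [4,5,7], [4,6,7]

giving chain groups C_0 ≅ Z^7, C_1 ≅ Z^21, C_2 ≅ Z^14.

∂_1: C_1 → C_0 sends each edge [p,q] (with p < q) to q − p. For instance
  ∂[2,6] = [6] − [2].
The resulting 7×21 matrix has rank 6, and its Smith normal form has invariant factors (1,1,1,1,1,1).

∂_2: C_2 → C_1 sends each 2-simplex [p,q,r] to [q,r] − [p,r] + [p,q]. For instance
  ∂[2,3,5] = [3,5] − [2,5] + [2,3],
  ∂[1,4,5] = [4,5] − [1,5] + [1,4].
This gives a 21×14 integer matrix of rank 13; reducing to Smith normal form yields diagonal entries (1,1,1,1,1,1,1,1,1,1,1,1,1).

Now H_k = ker ∂_k / im ∂_{k+1}, so:

  H_2: rank ker ∂_2 − rank ∂_3 = (14 − 13) − 0 = 1, and there is no ∂_3, so H_2 ≅ Z.

(K is a triangulation of the torus T^2.)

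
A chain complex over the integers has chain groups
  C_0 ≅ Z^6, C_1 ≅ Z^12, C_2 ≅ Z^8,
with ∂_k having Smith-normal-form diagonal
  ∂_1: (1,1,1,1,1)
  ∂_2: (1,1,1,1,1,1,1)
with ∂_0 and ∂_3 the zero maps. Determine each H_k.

H_0 ≅ Z,  H_1 = 0,  H_2 ≅ Z.

H_0: b_0 = 6 − 0 − 5 = 1; torsion from ∂_1 factors > 1: none. So H_0 ≅ Z.
H_1: b_1 = 12 − 5 − 7 = 0; torsion from ∂_2 factors > 1: none. So H_1 ≅ 0.
H_2: b_2 = 8 − 7 − 0 = 1; torsion from ∂_3 factors > 1: none. So H_2 ≅ Z.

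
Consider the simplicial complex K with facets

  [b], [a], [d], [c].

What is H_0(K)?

Order the vertices as a < b < c < d. Listing each simplex with vertices in this order, K has dimension 0 with simplices:

  0-simplices (4): a, b, c, d

giving chain groups C_0 ≅ Z^4.

Computing H_k = (kernel of ∂_k) / (image of ∂_{k+1}):

  H_0: rank C_0 − rank ∂_1 = 4 − 0 = 4, and there is no ∂_1, so H_0 = Z^4.

(K is a triangulation of a set of 4 points.)

H_0 ≅ Z^4.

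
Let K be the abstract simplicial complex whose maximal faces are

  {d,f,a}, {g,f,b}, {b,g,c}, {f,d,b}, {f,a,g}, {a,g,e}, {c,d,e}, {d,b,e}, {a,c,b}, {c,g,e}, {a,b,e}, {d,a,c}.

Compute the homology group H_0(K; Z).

H_0 = Z.

We work with the vertex ordering a < b < c < d < e < f < g. The simplices of K, each written with vertices in increasing order, are:

  0-simplices (7): a, b, c, d, e, f, g
  1-simplices (18): ab, ac, ad, ae, af, ag, bc, bd, be, bf, bg, cd, ce, cg, de, df, eg, fg
  2-simplices (12): abc, abe, acd, adf, aeg, afg, bcg, bde, bdf, bfg, cde, ceg

giving chain groups C_0 ≅ Z^7, C_1 ≅ Z^18, C_2 ≅ Z^12.

Boundary ∂_1: C_1 → C_0 sends each edge [p,q] (with p < q) to q − p. For instance
  ∂eg = g − e.
As a 7×18 matrix over Z this has rank 6, with invariant factors (1,1,1,1,1,1).

The boundary map ∂_2: C_2 → C_1 acts by ∂[p,q,r] = [q,r] − [p,r] + [p,q]. For instance
  ∂bdf = df − bf + bd,
  ∂cde = de − ce + cd.
The 18×12 boundary matrix has rank 12 and Smith normal form diag(1,1,1,1,1,1,1,1,1,1,1,2).

Reading off H_k = ker ∂_k / im ∂_{k+1}:

  H_0: rank C_0 − rank ∂_1 = 7 − 6 = 1, and the invariant factors of ∂_1 are all 1, so H_0 = Z.

(K is a triangulation of the real projective plane RP^2.)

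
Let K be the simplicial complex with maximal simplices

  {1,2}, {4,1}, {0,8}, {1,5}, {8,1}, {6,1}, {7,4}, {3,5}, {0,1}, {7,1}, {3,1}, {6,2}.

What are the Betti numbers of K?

Order the vertices as 0 < 1 < 2 < 3 < 4 < 5 < 6 < 7 < 8. Listing each simplex with vertices in this order, K has dimension 1 with simplices:

  0-simplices (9): [0], [1], [2], [3], [4], [5], [6], [7], [8]
  1-simplices (12): [0,1], [0,8], [1,2], [1,3], [1,4], [1,5], [1,6], [1,7], [1,8], [2,6], [3,5], [4,7]

giving chain groups C_0 ≅ Z^9, C_1 ≅ Z^12.

∂_1: C_1 → C_0 is given by ∂[p,q] = [q] − [p]. For instance
  ∂[1,2] = [2] − [1].
As a 9×12 matrix over Z this has rank 8, with invariant factors (1,1,1,1,1,1,1,1).

From H_k ≅ ker(∂_k) / im(∂_{k+1}) we obtain:

  H_0: rank C_0 − rank ∂_1 = 9 − 8 = 1, and the invariant factors of ∂_1 are all 1, so H_0 = Z.
  H_1: rank ker ∂_1 − rank ∂_2 = (12 − 8) − 0 = 4, and there is no ∂_2, so H_1 = Z^4.

As a check, the Euler characteristic is 9 − 12 = -3, which agrees with 1 − 4 = -3.

Hence the Betti numbers are b_0 = 1, b_1 = 4.

b_0 = 1, b_1 = 4.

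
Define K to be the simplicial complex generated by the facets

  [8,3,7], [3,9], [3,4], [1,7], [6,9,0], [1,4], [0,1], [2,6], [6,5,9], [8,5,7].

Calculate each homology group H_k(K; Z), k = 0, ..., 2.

H_0 = Z,  H_1 = Z^3,  H_2 = 0.

We work with the vertex ordering 0 < 1 < 2 < 3 < 4 < 5 < 6 < 7 < 8 < 9. The simplices of K, each written with vertices in increasing order, are:

  0-simplices (10): [0], [1], [2], [3], [4], [5], [6], [7], [8], [9]
  1-simplices (16): [0,1], [0,6], [0,9], [1,4], [1,7], [2,6], [3,4], [3,7], [3,8], [3,9], [5,6], [5,7], [5,8], [5,9], [6,9], [7,8]
  2-simplices (4): [0,6,9], [3,7,8], [5,6,9], [5,7,8]

so the chain groups are C_0 ≅ Z^10, C_1 ≅ Z^16, C_2 ≅ Z^4.

Boundary ∂_1: C_1 → C_0 is given by ∂[p,q] = [q] − [p]. For instance
  ∂[2,6] = [6] − [2].
As a 10×16 matrix over Z this has rank 9, with invariant factors (1,1,1,1,1,1,1,1,1).

∂_2: C_2 → C_1 sends each 2-simplex [p,q,r] to [q,r] − [p,r] + [p,q]. For instance
  ∂[3,7,8] = [7,8] − [3,8] + [3,7],
  ∂[5,7,8] = [7,8] − [5,8] + [5,7].
The 16×4 boundary matrix has rank 4 and Smith normal form diag(1,1,1,1).

Computing H_k = (kernel of ∂_k) / (image of ∂_{k+1}):

  H_0: rank C_0 − rank ∂_1 = 10 − 9 = 1, and the invariant factors of ∂_1 are all 1, so H_0 = Z.
  H_1: rank ker ∂_1 − rank ∂_2 = (16 − 9) − 4 = 3, and the invariant factors of ∂_2 are all 1, so H_1 = Z^3.
  H_2: rank ker ∂_2 − rank ∂_3 = (4 − 4) − 0 = 0, and there is no ∂_3, so H_2 = 0.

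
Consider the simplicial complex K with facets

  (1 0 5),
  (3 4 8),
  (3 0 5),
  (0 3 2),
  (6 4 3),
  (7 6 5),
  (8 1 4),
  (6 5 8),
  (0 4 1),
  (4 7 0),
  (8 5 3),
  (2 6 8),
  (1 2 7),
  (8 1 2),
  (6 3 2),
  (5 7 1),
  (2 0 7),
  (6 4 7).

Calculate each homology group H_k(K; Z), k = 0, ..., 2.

We work with the vertex ordering 0 < 1 < 2 < 3 < 4 < 5 < 6 < 7 < 8. The simplices of K, each written with vertices in increasing order, are:

  0-simplices (9): [0], [1], [2], [3], [4], [5], [6], [7], [8]
  1-simplices (27): (27 of them)
  2-simplices (18): [0,1,4], [0,1,5], [0,2,3], [0,2,7], [0,3,5], [0,4,7], [1,2,7], [1,2,8], [1,4,8], [1,5,7], [2,3,6], [2,6,8], [3,4,6], [3,4,8], [3,5,8], [4,6,7], [5,6,7], [5,6,8]

giving chain groups C_0 ≅ Z^9, C_1 ≅ Z^27, C_2 ≅ Z^18.

∂_1: C_1 → C_0 sends each edge [p,q] (with p < q) to q − p.
This gives a 9×27 integer matrix of rank 8; reducing to Smith normal form yields diagonal entries (1,1,1,1,1,1,1,1).

The boundary map ∂_2: C_2 → C_1 acts by ∂[p,q,r] = [q,r] − [p,r] + [p,q]. For instance
  ∂[0,1,5] = [1,5] − [0,5] + [0,1],
  ∂[4,6,7] = [6,7] − [4,7] + [4,6].
The 27×18 boundary matrix has rank 18 and Smith normal form diag(1,1,1,1,1,1,1,1,1,1,1,1,1,1,1,1,1,2).

Reading off H_k = ker ∂_k / im ∂_{k+1}:

  H_0: rank C_0 − rank ∂_1 = 9 − 8 = 1, and the invariant factors of ∂_1 are all 1, so H_0 ≅ Z.
  H_1: rank ker ∂_1 − rank ∂_2 = (27 − 8) − 18 = 1, and ∂_2 has invariant factor 2 > 1, so H_1 ≅ Z ⊕ Z/2.
  H_2: rank ker ∂_2 − rank ∂_3 = (18 − 18) − 0 = 0, and there is no ∂_3, so H_2 ≅ 0.

H_0 = Z,  H_1 = Z ⊕ Z/2,  H_2 = 0.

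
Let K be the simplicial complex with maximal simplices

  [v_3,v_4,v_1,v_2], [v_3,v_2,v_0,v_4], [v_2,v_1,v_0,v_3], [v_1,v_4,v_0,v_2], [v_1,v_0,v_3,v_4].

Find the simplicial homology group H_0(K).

H_0 ≅ Z.

Order the vertices as v_0 < v_1 < v_2 < v_3 < v_4. Listing each simplex with vertices in this order, K has dimension 3 with simplices:

  0-simplices (5): [v_0], [v_1], [v_2], [v_3], [v_4]
  1-simplices (10): [v_0,v_1], [v_0,v_2], [v_0,v_3], [v_0,v_4], [v_1,v_2], [v_1,v_3], [v_1,v_4], [v_2,v_3], [v_2,v_4], [v_3,v_4]
  2-simplices (10): [v_0,v_1,v_2], [v_0,v_1,v_3], [v_0,v_1,v_4], [v_0,v_2,v_3], [v_0,v_2,v_4], [v_0,v_3,v_4], [v_1,v_2,v_3], [v_1,v_2,v_4], [v_1,v_3,v_4], [v_2,v_3,v_4]
  3-simplices (5): [v_0,v_1,v_2,v_3], [v_0,v_1,v_2,v_4], [v_0,v_1,v_3,v_4], [v_0,v_2,v_3,v_4], [v_1,v_2,v_3,v_4]

so the chain groups are C_0 ≅ Z^5, C_1 ≅ Z^10, C_2 ≅ Z^10, C_3 ≅ Z^5.

The boundary map ∂_1: C_1 → C_0 maps an edge to its endpoints' difference, ∂[p,q] = q − p.
This gives a 5×10 integer matrix of rank 4; reducing to Smith normal form yields diagonal entries (1,1,1,1).

Boundary ∂_2: C_2 → C_1 acts by ∂[p,q,r] = [q,r] − [p,r] + [p,q]. For instance
  ∂[v_0,v_2,v_3] = [v_2,v_3] − [v_0,v_3] + [v_0,v_2],
  ∂[v_1,v_3,v_4] = [v_3,v_4] − [v_1,v_4] + [v_1,v_3].
The 10×10 boundary matrix has rank 6 and Smith normal form diag(1,1,1,1,1,1).

The boundary map ∂_3: C_3 → C_2 sends each 3-simplex σ to the alternating sum Σ_i (−1)^i (σ with its i-th vertex removed). For instance
  ∂[v_0,v_1,v_2,v_3] = [v_1,v_2,v_3] − [v_0,v_2,v_3] + [v_0,v_1,v_3] − [v_0,v_1,v_2],
  ∂[v_0,v_1,v_2,v_4] = [v_1,v_2,v_4] − [v_0,v_2,v_4] + [v_0,v_1,v_4] − [v_0,v_1,v_2].
As a 10×5 matrix over Z this has rank 4, with invariant factors (1,1,1,1).

Now H_k = ker ∂_k / im ∂_{k+1}, so:

  H_0: rank C_0 − rank ∂_1 = 5 − 4 = 1, and the invariant factors of ∂_1 are all 1, so H_0 = Z.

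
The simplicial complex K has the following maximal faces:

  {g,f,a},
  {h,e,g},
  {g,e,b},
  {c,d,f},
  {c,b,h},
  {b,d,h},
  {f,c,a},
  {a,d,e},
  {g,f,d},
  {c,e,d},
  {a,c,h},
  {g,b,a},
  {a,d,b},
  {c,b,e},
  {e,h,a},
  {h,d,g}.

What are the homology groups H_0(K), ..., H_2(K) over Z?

Fix the vertex order a < b < c < d < e < f < g < h and write every simplex with vertices in increasing order. Then dim K = 2 and the simplices of K are:

  0-simplices (8): a, b, c, d, e, f, g, h
  1-simplices (24): ab, ac, ad, ae, af, ag, ah, bc, bd, be, bg, bh, cd, ce, cf, ch, de, df, dg, dh, eg, eh, fg, gh
  2-simplices (16): abd, abg, acf, ach, ade, aeh, afg, bce, bch, bdh, beg, cde, cdf, dfg, dgh, egh

giving chain groups C_0 ≅ Z^8, C_1 ≅ Z^24, C_2 ≅ Z^16.

Boundary ∂_1: C_1 → C_0 maps an edge to its endpoints' difference, ∂[p,q] = q − p.
The 8×24 boundary matrix has rank 7 and Smith normal form diag(1,1,1,1,1,1,1).

Boundary ∂_2: C_2 → C_1 sends each 2-simplex [p,q,r] to [q,r] − [p,r] + [p,q]. For instance
  ∂ach = ch − ah + ac,
  ∂abd = bd − ad + ab.
This gives a 24×16 integer matrix of rank 15; reducing to Smith normal form yields diagonal entries (1,1,1,1,1,1,1,1,1,1,1,1,1,1,1).

From H_k ≅ ker(∂_k) / im(∂_{k+1}) we obtain:

  H_0: rank C_0 − rank ∂_1 = 8 − 7 = 1, and the invariant factors of ∂_1 are all 1, so H_0 ≅ Z.
  H_1: rank ker ∂_1 − rank ∂_2 = (24 − 7) − 15 = 2, and the invariant factors of ∂_2 are all 1, so H_1 ≅ Z^2.
  H_2: rank ker ∂_2 − rank ∂_3 = (16 − 15) − 0 = 1, and there is no ∂_3, so H_2 ≅ Z.

As a check, the Euler characteristic is 8 − 24 + 16 = 0, which agrees with 1 − 2 + 1 = 0.

H_0 ≅ Z,  H_1 ≅ Z^2,  H_2 ≅ Z.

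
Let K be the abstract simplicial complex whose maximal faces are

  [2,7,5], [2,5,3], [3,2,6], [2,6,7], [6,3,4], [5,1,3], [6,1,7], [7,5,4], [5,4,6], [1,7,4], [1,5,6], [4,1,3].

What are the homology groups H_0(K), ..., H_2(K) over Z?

Order the vertices as 1 < 2 < 3 < 4 < 5 < 6 < 7. Listing each simplex with vertices in this order, K has dimension 2 with simplices:

  0-simplices (7): [1], [2], [3], [4], [5], [6], [7]
  1-simplices (18): [1,3], [1,4], [1,5], [1,6], [1,7], [2,3], [2,5], [2,6], [2,7], [3,4], [3,5], [3,6], [4,5], [4,6], [4,7], [5,6], [5,7], [6,7]
  2-simplices (12): [1,3,4], [1,3,5], [1,4,7], [1,5,6], [1,6,7], [2,3,5], [2,3,6], [2,5,7], [2,6,7], [3,4,6], [4,5,6], [4,5,7]

so the chain groups are C_0 ≅ Z^7, C_1 ≅ Z^18, C_2 ≅ Z^12.

Boundary ∂_1: C_1 → C_0 is given by ∂[p,q] = [q] − [p]. For instance
  ∂[2,7] = [7] − [2].
This gives a 7×18 integer matrix of rank 6; reducing to Smith normal form yields diagonal entries (1,1,1,1,1,1).

∂_2: C_2 → C_1 acts by ∂[p,q,r] = [q,r] − [p,r] + [p,q]. For instance
  ∂[4,5,7] = [5,7] − [4,7] + [4,5],
  ∂[1,3,4] = [3,4] − [1,4] + [1,3].
This gives a 18×12 integer matrix of rank 12; reducing to Smith normal form yields diagonal entries (1,1,1,1,1,1,1,1,1,1,1,2).

From H_k ≅ ker(∂_k) / im(∂_{k+1}) we obtain:

  H_0: rank C_0 − rank ∂_1 = 7 − 6 = 1, and the invariant factors of ∂_1 are all 1, so H_0 = Z.
  H_1: rank ker ∂_1 − rank ∂_2 = (18 − 6) − 12 = 0, and ∂_2 has invariant factor 2 > 1, so H_1 = Z/2.
  H_2: rank ker ∂_2 − rank ∂_3 = (12 − 12) − 0 = 0, and there is no ∂_3, so H_2 = 0.

H_0 ≅ Z,  H_1 ≅ Z/2,  H_2 = 0.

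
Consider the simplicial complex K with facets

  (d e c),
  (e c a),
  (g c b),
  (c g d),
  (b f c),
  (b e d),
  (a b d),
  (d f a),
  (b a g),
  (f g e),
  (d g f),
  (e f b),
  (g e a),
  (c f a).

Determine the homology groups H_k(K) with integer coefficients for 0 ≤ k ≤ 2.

Order the vertices as a < b < c < d < e < f < g. Listing each simplex with vertices in this order, K has dimension 2 with simplices:

  0-simplices (7): a, b, c, d, e, f, g
  1-simplices (21): ab, ac, ad, ae, af, ag, bc, bd, be, bf, bg, cd, ce, cf, cg, de, df, dg, ef, eg, fg
  2-simplices (14): abd, abg, ace, acf, adf, aeg, bcf, bcg, bde, bef, cde, cdg, dfg, efg

Hence C_0 ≅ Z^7, C_1 ≅ Z^21, C_2 ≅ Z^14.

The boundary map ∂_1: C_1 → C_0 is given by ∂[p,q] = [q] − [p]. For instance
  ∂cd = d − c.
The resulting 7×21 matrix has rank 6, and its Smith normal form has invariant factors (1,1,1,1,1,1).

The boundary map ∂_2: C_2 → C_1 sends each 2-simplex [p,q,r] to [q,r] − [p,r] + [p,q]. For instance
  ∂aeg = eg − ag + ae,
  ∂cde = de − ce + cd.
This gives a 21×14 integer matrix of rank 13; reducing to Smith normal form yields diagonal entries (1,1,1,1,1,1,1,1,1,1,1,1,1).

Computing H_k = (kernel of ∂_k) / (image of ∂_{k+1}):

  H_0: rank C_0 − rank ∂_1 = 7 − 6 = 1, and the invariant factors of ∂_1 are all 1, so H_0 ≅ Z.
  H_1: rank ker ∂_1 − rank ∂_2 = (21 − 6) − 13 = 2, and the invariant factors of ∂_2 are all 1, so H_1 ≅ Z^2.
  H_2: rank ker ∂_2 − rank ∂_3 = (14 − 13) − 0 = 1, and there is no ∂_3, so H_2 ≅ Z.

As a check, the Euler characteristic is 7 − 21 + 14 = 0, which agrees with 1 − 2 + 1 = 0.

H_0 ≅ Z,  H_1 ≅ Z^2,  H_2 ≅ Z.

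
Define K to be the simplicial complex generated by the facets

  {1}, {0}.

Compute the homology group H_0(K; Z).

K has 2 vertices.
rank ∂_0 = 0, rank ∂_1 = 0 ⇒ b_0 = 2 − 0 − 0 = 2. So H_0 = Z^2.

H_0 ≅ Z^2.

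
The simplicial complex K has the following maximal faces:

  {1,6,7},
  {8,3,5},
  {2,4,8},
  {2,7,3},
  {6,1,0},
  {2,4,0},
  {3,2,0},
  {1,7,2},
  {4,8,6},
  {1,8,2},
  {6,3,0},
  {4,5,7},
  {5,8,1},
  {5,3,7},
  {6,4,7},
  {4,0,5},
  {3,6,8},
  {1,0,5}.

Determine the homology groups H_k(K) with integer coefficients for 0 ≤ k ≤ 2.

H_0 = Z,  H_1 = Z^2,  H_2 = Z.

Take the total order 0 < 1 < 2 < 3 < 4 < 5 < 6 < 7 < 8 on the vertex set. Then K (dimension 2) consists of the simplices:

  0-simplices (9): [0], [1], [2], [3], [4], [5], [6], [7], [8]
  1-simplices (27): (27 of them)
  2-simplices (18): [0,1,5], [0,1,6], [0,2,3], [0,2,4], [0,3,6], [0,4,5], [1,2,7], [1,2,8], [1,5,8], [1,6,7], [2,3,7], [2,4,8], [3,5,7], [3,5,8], [3,6,8], [4,5,7], [4,6,7], [4,6,8]

so the chain groups are C_0 ≅ Z^9, C_1 ≅ Z^27, C_2 ≅ Z^18.

Boundary ∂_1: C_1 → C_0 maps an edge to its endpoints' difference, ∂[p,q] = q − p.
The resulting 9×27 matrix has rank 8, and its Smith normal form has invariant factors (1,1,1,1,1,1,1,1).

∂_2: C_2 → C_1 sends each 2-simplex [p,q,r] to [q,r] − [p,r] + [p,q]. For instance
  ∂[3,6,8] = [6,8] − [3,8] + [3,6],
  ∂[0,4,5] = [4,5] − [0,5] + [0,4].
As a 27×18 matrix over Z this has rank 17, with invariant factors (1,1,1,1,1,1,1,1,1,1,1,1,1,1,1,1,1).

Reading off H_k = ker ∂_k / im ∂_{k+1}:

  H_0: rank C_0 − rank ∂_1 = 9 − 8 = 1, and the invariant factors of ∂_1 are all 1, so H_0 = Z.
  H_1: rank ker ∂_1 − rank ∂_2 = (27 − 8) − 17 = 2, and the invariant factors of ∂_2 are all 1, so H_1 = Z^2.
  H_2: rank ker ∂_2 − rank ∂_3 = (18 − 17) − 0 = 1, and there is no ∂_3, so H_2 = Z.

As a check, the Euler characteristic is 9 − 27 + 18 = 0, which agrees with 1 − 2 + 1 = 0.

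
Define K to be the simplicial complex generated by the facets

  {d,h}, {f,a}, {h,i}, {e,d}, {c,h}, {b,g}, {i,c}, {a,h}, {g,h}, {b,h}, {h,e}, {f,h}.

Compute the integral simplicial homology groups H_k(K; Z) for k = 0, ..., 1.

We work with the vertex ordering a < b < c < d < e < f < g < h < i. The simplices of K, each written with vertices in increasing order, are:

  0-simplices (9): a, b, c, d, e, f, g, h, i
  1-simplices (12): af, ah, bg, bh, ch, ci, de, dh, eh, fh, gh, hi

so the chain groups are C_0 ≅ Z^9, C_1 ≅ Z^12.

Boundary ∂_1: C_1 → C_0 is given by ∂[p,q] = [q] − [p].
This gives a 9×12 integer matrix of rank 8; reducing to Smith normal form yields diagonal entries (1,1,1,1,1,1,1,1).

Computing H_k = (kernel of ∂_k) / (image of ∂_{k+1}):

  H_0: rank C_0 − rank ∂_1 = 9 − 8 = 1, and the invariant factors of ∂_1 are all 1, so H_0 = Z.
  H_1: rank ker ∂_1 − rank ∂_2 = (12 − 8) − 0 = 4, and there is no ∂_2, so H_1 = Z^4.

H_0 ≅ Z,  H_1 ≅ Z^4.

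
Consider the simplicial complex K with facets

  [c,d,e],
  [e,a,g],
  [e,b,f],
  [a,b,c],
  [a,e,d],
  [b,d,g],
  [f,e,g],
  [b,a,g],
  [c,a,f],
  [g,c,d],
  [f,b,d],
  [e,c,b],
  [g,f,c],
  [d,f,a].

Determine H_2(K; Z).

H_2 ≅ Z.

Fix the vertex order a < b < c < d < e < f < g and write every simplex with vertices in increasing order. Then dim K = 2 and the simplices of K are:

  0-simplices (7): a, b, c, d, e, f, g
  1-simplices (21): ab, ac, ad, ae, af, ag, bc, bd, be, bf, bg, cd, ce, cf, cg, de, df, dg, ef, eg, fg
  2-simplices (14): abc, abg, acf, ade, adf, aeg, bce, bdf, bdg, bef, cde, cdg, cfg, efg

so the chain groups are C_0 ≅ Z^7, C_1 ≅ Z^21, C_2 ≅ Z^14.

The boundary map ∂_1: C_1 → C_0 is given by ∂[p,q] = [q] − [p].
The resulting 7×21 matrix has rank 6, and its Smith normal form has invariant factors (1,1,1,1,1,1).

Boundary ∂_2: C_2 → C_1 maps a triangle to the signed sum of its edges. For instance
  ∂bdg = dg − bg + bd,
  ∂abc = bc − ac + ab.
As a 21×14 matrix over Z this has rank 13, with invariant factors (1,1,1,1,1,1,1,1,1,1,1,1,1).

Reading off H_k = ker ∂_k / im ∂_{k+1}:

  H_2: rank ker ∂_2 − rank ∂_3 = (14 − 13) − 0 = 1, and there is no ∂_3, so H_2 = Z.

(K is a triangulation of the torus T^2.)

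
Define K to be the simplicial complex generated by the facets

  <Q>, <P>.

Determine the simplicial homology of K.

Fix the vertex order P < Q and write every simplex with vertices in increasing order. Then dim K = 0 and the simplices of K are:

  0-simplices (2): P, Q

so the chain groups are C_0 ≅ Z^2.

Computing H_k = (kernel of ∂_k) / (image of ∂_{k+1}):

  H_0: rank C_0 − rank ∂_1 = 2 − 0 = 2, and there is no ∂_1, so H_0 ≅ Z^2.

H_0 ≅ Z^2.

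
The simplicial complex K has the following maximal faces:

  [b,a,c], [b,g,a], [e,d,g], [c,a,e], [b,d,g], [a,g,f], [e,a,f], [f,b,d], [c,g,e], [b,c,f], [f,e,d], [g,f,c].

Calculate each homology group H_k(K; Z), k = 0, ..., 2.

H_0 ≅ Z,  H_1 ≅ Z_2,  H_2 = 0.

Order the vertices as a < b < c < d < e < f < g. Listing each simplex with vertices in this order, K has dimension 2 with simplices:

  0-simplices (7): a, b, c, d, e, f, g
  1-simplices (18): ab, ac, ae, af, ag, bc, bd, bf, bg, ce, cf, cg, de, df, dg, ef, eg, fg
  2-simplices (12): abc, abg, ace, aef, afg, bcf, bdf, bdg, ceg, cfg, def, deg

so the chain groups are C_0 ≅ Z^7, C_1 ≅ Z^18, C_2 ≅ Z^12.

Boundary ∂_1: C_1 → C_0 is given by ∂[p,q] = [q] − [p].
This gives a 7×18 integer matrix of rank 6; reducing to Smith normal form yields diagonal entries (1,1,1,1,1,1).

Boundary ∂_2: C_2 → C_1 sends each 2-simplex [p,q,r] to [q,r] − [p,r] + [p,q]. For instance
  ∂bcf = cf − bf + bc,
  ∂ceg = eg − cg + ce.
As a 18×12 matrix over Z this has rank 12, with invariant factors (1,1,1,1,1,1,1,1,1,1,1,2).

Computing H_k = (kernel of ∂_k) / (image of ∂_{k+1}):

  H_0: rank C_0 − rank ∂_1 = 7 − 6 = 1, and the invariant factors of ∂_1 are all 1, so H_0 = Z.
  H_1: rank ker ∂_1 − rank ∂_2 = (18 − 6) − 12 = 0, and ∂_2 has invariant factor 2 > 1, so H_1 = Z_2.
  H_2: rank ker ∂_2 − rank ∂_3 = (12 − 12) − 0 = 0, and there is no ∂_3, so H_2 = 0.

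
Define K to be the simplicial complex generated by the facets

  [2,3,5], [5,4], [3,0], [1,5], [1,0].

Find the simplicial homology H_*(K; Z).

K has 6 vertices, 7 edges, 1 triangle.
rank ∂_0 = 0, rank ∂_1 = 5 ⇒ b_0 = 6 − 0 − 5 = 1; all invariant factors of ∂_1 are 1 so no torsion. So H_0 ≅ Z.
rank ∂_1 = 5, rank ∂_2 = 1 ⇒ b_1 = 7 − 5 − 1 = 1; all invariant factors of ∂_2 are 1 so no torsion. So H_1 ≅ Z.
rank ∂_2 = 1, rank ∂_3 = 0 ⇒ b_2 = 1 − 1 − 0 = 0. So H_2 ≅ 0.

H_0 ≅ Z,  H_1 ≅ Z,  H_2 = 0.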